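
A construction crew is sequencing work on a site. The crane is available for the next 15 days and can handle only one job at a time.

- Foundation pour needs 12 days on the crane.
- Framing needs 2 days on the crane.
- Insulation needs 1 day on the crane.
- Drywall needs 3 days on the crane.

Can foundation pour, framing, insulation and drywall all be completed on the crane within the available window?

Running back to back, the jobs need 12 + 2 + 1 + 3 = 18 days on the crane.
Since 18 > 15, they cannot all fit.

No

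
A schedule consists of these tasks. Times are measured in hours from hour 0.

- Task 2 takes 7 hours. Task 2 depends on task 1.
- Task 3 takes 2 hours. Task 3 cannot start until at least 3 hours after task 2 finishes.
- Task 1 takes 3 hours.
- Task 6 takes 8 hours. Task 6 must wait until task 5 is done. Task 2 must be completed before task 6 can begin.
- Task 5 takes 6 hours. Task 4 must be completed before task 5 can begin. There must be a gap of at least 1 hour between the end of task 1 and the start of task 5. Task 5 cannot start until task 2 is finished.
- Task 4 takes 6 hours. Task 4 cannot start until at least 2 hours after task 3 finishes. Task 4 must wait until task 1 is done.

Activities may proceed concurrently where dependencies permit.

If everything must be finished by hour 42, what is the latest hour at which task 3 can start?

18

Task 6 must finish by hour 42; it takes 8 hours, so it must start by 42 − 8 = hour 34.
Since task 6 (must start by hour 34) depends on it, task 5 must finish by hour 34. Backing off its 6-hour duration gives a latest start of hour 28.
Task 4 has to be done before task 5 (must start by hour 28). That means finishing by hour 28, i.e. starting by 28 − 6 = hour 22.
Task 3 has to be done before task 4 (must start by hour 22, minus 2-hour gap → hour 20). That means finishing by hour 20, i.e. starting by 20 − 2 = hour 18.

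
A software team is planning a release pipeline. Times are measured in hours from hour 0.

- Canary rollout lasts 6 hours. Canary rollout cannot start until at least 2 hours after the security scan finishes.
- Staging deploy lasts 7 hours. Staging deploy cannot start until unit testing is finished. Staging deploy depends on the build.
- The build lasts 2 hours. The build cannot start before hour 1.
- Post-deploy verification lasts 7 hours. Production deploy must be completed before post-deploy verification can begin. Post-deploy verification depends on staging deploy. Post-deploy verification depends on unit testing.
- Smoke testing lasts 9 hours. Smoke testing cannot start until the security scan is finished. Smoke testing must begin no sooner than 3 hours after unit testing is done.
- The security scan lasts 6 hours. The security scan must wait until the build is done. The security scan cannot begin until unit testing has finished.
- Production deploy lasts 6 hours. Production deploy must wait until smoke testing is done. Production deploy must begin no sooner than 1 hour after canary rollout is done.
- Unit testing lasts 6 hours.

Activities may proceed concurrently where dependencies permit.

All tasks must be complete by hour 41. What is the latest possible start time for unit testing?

7

Post-deploy verification has no dependents, so it just needs to finish by hour 41. Starting by 41 − 7 = hour 34 achieves that.
Production deploy must finish before post-deploy verification (must start by hour 34). With a 6-hour duration, production deploy must start by 34 − 6 = hour 28.
Smoke testing must finish before production deploy (must start by hour 28). With a 9-hour duration, smoke testing must start by 28 − 9 = hour 19.
Since production deploy (must start by hour 28, minus 1-hour gap → hour 27) depends on it, canary rollout must finish by hour 27. Backing off its 6-hour duration gives a latest start of hour 21.
The security scan has several dependents: smoke testing (must start by hour 19); canary rollout (must start by hour 21, minus 2-hour gap → hour 19). The earliest of those limits is hour 19, so the security scan must start by 19 − 6 = hour 13.
Staging deploy has to be done before post-deploy verification (must start by hour 34). That means finishing by hour 34, i.e. starting by 34 − 7 = hour 27.
Unit testing has several dependents: the security scan (must start by hour 13); staging deploy (must start by hour 27); smoke testing (must start by hour 19, minus 3-hour gap → hour 16); post-deploy verification (must start by hour 34). The earliest of those limits is hour 13, so unit testing must start by 13 − 6 = hour 7.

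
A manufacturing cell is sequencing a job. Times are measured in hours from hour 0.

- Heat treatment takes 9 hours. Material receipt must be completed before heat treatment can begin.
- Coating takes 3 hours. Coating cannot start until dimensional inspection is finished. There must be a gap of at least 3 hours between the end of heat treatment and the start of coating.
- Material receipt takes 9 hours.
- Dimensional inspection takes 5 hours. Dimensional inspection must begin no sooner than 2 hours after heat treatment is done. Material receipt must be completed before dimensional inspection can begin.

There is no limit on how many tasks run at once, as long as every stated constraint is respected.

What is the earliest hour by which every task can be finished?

Material receipt has no prerequisites, so it starts at hour 0 and finishes at hour 9.
Heat treatment waits on material receipt (finishes hour 9), so it starts at hour 9 and finishes at 9 + 9 = hour 18.
Dimensional inspection has to wait for heat treatment (finishes hour 18, plus 2-hour gap → hour 20); material receipt (finishes hour 9). The latest of these is hour 20, so dimensional inspection runs hour 20 to 20 + 5 = hour 25.
For coating: dimensional inspection (finishes hour 25); heat treatment (finishes hour 18, plus 3-hour gap → hour 21). Taking the maximum gives a start of hour 25, and it finishes at 25 + 3 = hour 28.
All tasks are finished once the last one completes. Finish times: Material receipt at 9, Heat treatment at 18, Dimensional inspection at 25, Coating at 28. The latest is hour 28.

28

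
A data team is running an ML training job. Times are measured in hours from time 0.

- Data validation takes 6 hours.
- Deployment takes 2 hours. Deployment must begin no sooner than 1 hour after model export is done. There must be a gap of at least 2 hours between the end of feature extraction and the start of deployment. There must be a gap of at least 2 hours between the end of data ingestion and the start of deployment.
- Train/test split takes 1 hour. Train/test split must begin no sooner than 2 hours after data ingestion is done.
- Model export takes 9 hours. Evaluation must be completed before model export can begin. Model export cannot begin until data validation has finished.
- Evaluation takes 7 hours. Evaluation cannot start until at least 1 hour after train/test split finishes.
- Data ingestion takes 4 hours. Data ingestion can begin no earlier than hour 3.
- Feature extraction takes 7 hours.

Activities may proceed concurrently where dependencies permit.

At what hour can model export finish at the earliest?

27

Data validation can start immediately at hour 0; it finishes at hour 6.
Data ingestion cannot begin until its own release at hour 3. It runs from hour 3 to 3 + 4 = hour 7.
After data ingestion (finishes hour 7, plus 2-hour gap → hour 9), train/test split can start at hour 9 and finishes at hour 10.
After train/test split (finishes hour 10, plus 1-hour gap → hour 11), evaluation can start at hour 11 and finishes at hour 18.
Model export cannot start until evaluation (finishes hour 18); data validation (finishes hour 6). The controlling bound is hour 18, so model export finishes at 18 + 9 = hour 27.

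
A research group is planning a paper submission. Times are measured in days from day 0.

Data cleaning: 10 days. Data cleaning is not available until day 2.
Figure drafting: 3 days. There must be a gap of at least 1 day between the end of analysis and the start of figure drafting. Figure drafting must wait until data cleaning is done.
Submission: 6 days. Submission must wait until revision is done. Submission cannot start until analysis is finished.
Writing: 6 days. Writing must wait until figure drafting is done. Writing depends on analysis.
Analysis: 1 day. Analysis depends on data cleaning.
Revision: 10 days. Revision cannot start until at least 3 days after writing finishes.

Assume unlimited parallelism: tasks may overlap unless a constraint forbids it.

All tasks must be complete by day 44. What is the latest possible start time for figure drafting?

16

To finish by day 44, submission (duration 6) must start no later than day 38.
Revision has to be done before submission (must start by day 38). That means finishing by day 38, i.e. starting by 38 − 10 = day 28.
Writing feeds into revision (must start by day 28, minus 3-day gap → day 25); so writing must finish by day 25 and therefore start by day 19.
Since writing (must start by day 19) depends on it, figure drafting must finish by day 19. Backing off its 3-day duration gives a latest start of day 16.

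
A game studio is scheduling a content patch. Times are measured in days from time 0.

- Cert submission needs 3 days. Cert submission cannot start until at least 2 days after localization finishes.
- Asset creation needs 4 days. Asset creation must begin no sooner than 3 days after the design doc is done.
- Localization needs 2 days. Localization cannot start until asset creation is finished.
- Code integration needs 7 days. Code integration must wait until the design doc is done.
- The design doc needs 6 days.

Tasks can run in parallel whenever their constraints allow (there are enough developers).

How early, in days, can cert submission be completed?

20

The design doc can start immediately at day 0; it finishes at day 6.
Asset creation cannot begin until the design doc (finishes day 6, plus 3-day gap → day 9). It runs from day 9 to 9 + 4 = day 13.
After asset creation (finishes day 13), localization can start at day 13 and finishes at day 15.
After localization (finishes day 15, plus 2-day gap → day 17), cert submission can start at day 17 and finishes at day 20.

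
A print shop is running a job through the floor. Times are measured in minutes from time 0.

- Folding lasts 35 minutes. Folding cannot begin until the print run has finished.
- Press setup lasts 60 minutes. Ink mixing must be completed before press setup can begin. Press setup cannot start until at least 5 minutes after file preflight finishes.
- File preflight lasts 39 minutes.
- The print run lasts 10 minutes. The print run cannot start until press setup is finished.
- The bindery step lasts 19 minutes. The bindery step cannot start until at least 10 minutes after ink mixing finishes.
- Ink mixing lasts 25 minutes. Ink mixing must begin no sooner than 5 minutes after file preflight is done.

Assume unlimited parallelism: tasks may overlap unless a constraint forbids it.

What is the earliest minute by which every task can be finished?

Nothing blocks file preflight, so it runs from minute 0 to minute 39.
After file preflight (finishes minute 39, plus 5-minute gap → minute 44), ink mixing can start at minute 44 and finishes at minute 69.
After ink mixing (finishes minute 69, plus 10-minute gap → minute 79), the bindery step can start at minute 79 and finishes at minute 98.
Press setup has to wait for ink mixing (finishes minute 69); file preflight (finishes minute 39, plus 5-minute gap → minute 44). The latest of these is minute 69, so press setup runs minute 69 to 69 + 60 = minute 129.
The print run waits on press setup (finishes minute 129), so it starts at minute 129 and finishes at 129 + 10 = minute 139.
Folding cannot begin until the print run (finishes minute 139). It runs from minute 139 to 139 + 35 = minute 174.
All tasks are finished once the last one completes. Finish times: File preflight at 39, Ink mixing at 69, Press setup at 129, The print run at 139, Folding at 174, The bindery step at 98. The latest is minute 174.

174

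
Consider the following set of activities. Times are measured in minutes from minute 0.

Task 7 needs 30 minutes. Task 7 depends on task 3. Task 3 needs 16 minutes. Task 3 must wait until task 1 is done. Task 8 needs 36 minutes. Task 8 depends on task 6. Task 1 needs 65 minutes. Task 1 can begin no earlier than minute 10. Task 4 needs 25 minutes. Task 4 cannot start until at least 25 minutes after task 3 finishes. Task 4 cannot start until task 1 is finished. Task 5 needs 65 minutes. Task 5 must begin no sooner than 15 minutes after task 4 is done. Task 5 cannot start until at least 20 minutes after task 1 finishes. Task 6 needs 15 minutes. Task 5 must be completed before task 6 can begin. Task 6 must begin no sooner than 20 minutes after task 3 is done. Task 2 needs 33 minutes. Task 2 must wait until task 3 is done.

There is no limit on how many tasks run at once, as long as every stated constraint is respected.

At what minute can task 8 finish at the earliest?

Task 1 cannot begin until its own release at minute 10. It runs from minute 10 to 10 + 65 = minute 75.
Task 3 cannot begin until task 1 (finishes minute 75). It runs from minute 75 to 75 + 16 = minute 91.
For task 4: task 3 (finishes minute 91, plus 25-minute gap → minute 116); task 1 (finishes minute 75). Taking the maximum gives a start of minute 116, and it finishes at 116 + 25 = minute 141.
For task 5: task 4 (finishes minute 141, plus 15-minute gap → minute 156); task 1 (finishes minute 75, plus 20-minute gap → minute 95). Taking the maximum gives a start of minute 156, and it finishes at 156 + 65 = minute 221.
Task 6 needs all of task 5 (finishes minute 221); task 3 (finishes minute 91, plus 20-minute gap → minute 111). That puts its earliest start at minute 221; it finishes at 221 + 15 = minute 236.
Task 8 waits on task 6 (finishes minute 236), so it starts at minute 236 and finishes at 236 + 36 = minute 272.

272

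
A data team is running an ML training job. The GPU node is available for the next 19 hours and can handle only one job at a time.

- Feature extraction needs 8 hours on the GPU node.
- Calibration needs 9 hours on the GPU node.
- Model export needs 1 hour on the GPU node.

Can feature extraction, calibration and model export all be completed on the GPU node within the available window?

Yes

Running back to back, the jobs need 8 + 9 + 1 = 18 hours on the GPU node.
Since 18 ≤ 19, they fit within the window.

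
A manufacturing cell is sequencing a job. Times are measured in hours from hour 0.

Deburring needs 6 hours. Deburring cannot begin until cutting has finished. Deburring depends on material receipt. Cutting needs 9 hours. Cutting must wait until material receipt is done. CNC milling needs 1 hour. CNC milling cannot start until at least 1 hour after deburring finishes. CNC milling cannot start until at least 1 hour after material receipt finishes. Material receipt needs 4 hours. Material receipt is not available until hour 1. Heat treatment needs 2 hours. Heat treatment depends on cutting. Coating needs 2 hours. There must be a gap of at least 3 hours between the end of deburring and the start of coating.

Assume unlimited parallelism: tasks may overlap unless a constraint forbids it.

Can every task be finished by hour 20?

No

Material receipt waits on its own release at hour 1, so it starts at hour 1 and finishes at 1 + 4 = hour 5.
Cutting waits on material receipt (finishes hour 5), so it starts at hour 5 and finishes at 5 + 9 = hour 14.
Heat treatment cannot begin until cutting (finishes hour 14). It runs from hour 14 to 14 + 2 = hour 16.
Deburring needs all of cutting (finishes hour 14); material receipt (finishes hour 5). That puts its earliest start at hour 14; it finishes at 14 + 6 = hour 20.
Coating cannot begin until deburring (finishes hour 20, plus 3-hour gap → hour 23). It runs from hour 23 to 23 + 2 = hour 25.
CNC milling cannot start until deburring (finishes hour 20, plus 1-hour gap → hour 21); material receipt (finishes hour 5, plus 1-hour gap → hour 6). The controlling bound is hour 21, so CNC milling finishes at 21 + 1 = hour 22.
The earliest everything can be done is hour 25, which is after the deadline of 20, so it is not possible.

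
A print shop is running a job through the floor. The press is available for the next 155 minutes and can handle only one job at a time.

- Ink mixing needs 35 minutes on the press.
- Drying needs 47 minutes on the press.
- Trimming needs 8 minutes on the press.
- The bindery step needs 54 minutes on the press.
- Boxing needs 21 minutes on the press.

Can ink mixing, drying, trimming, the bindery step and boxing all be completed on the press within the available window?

No

Running back to back, the jobs need 35 + 47 + 8 + 54 + 21 = 165 minutes on the press.
Since 165 > 155, they cannot all fit.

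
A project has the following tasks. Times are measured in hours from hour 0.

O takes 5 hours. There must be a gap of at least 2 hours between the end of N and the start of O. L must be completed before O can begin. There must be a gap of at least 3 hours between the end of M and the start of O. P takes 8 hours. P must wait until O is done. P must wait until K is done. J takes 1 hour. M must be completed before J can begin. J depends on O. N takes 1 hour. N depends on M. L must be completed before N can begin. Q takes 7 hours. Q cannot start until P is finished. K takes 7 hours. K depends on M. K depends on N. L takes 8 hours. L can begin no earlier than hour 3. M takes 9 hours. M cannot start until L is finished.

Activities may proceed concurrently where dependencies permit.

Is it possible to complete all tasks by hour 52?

L cannot begin until its own release at hour 3. It runs from hour 3 to 3 + 8 = hour 11.
After L (finishes hour 11), M can start at hour 11 and finishes at hour 20.
N needs all of M (finishes hour 20); L (finishes hour 11). That puts its earliest start at hour 20; it finishes at 20 + 1 = hour 21.
O has to wait for N (finishes hour 21, plus 2-hour gap → hour 23); L (finishes hour 11); M (finishes hour 20, plus 3-hour gap → hour 23). The latest of these is hour 23, so O runs hour 23 to 23 + 5 = hour 28.
J needs all of M (finishes hour 20); O (finishes hour 28). That puts its earliest start at hour 28; it finishes at 28 + 1 = hour 29.
K needs all of M (finishes hour 20); N (finishes hour 21). That puts its earliest start at hour 21; it finishes at 21 + 7 = hour 28.
For P: O (finishes hour 28); K (finishes hour 28). Taking the maximum gives a start of hour 28, and it finishes at 28 + 8 = hour 36.
After P (finishes hour 36), Q can start at hour 36 and finishes at hour 43.
Every task is finished by hour 43, which is no later than the deadline of 52, so the schedule is feasible.

Yes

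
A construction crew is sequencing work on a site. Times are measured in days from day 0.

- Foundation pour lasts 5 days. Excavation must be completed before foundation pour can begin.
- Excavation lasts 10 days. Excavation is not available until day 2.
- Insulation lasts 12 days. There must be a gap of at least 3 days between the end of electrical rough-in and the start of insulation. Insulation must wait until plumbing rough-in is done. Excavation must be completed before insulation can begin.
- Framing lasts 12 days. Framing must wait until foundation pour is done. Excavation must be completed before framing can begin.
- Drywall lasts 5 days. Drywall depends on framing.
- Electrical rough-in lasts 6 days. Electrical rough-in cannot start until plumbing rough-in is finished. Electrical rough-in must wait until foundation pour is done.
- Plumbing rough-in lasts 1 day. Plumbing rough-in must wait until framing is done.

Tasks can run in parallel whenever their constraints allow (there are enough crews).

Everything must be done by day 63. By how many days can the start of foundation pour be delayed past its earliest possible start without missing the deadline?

After its own release at day 2, excavation can start at day 2 and finishes at day 12.
After excavation (finishes day 12), foundation pour can start at day 12 and finishes at day 17.

Working backward from the deadline:
Insulation must finish by day 63; it takes 12 days, so it must start by 63 − 12 = day 51.
Electrical rough-in must finish before insulation (must start by day 51, minus 3-day gap → day 48). With a 6-day duration, electrical rough-in must start by 48 − 6 = day 42.
Plumbing rough-in must finish in time for electrical rough-in (must start by day 42); insulation (must start by day 51). The tightest is day 42, so plumbing rough-in must start by 42 − 1 = day 41.
Drywall has no dependents, so it just needs to finish by day 63. Starting by 63 − 5 = day 58 achieves that.
For framing: plumbing rough-in (must start by day 41); drywall (must start by day 58). The most restrictive is day 41; with a 12-day duration, framing must start by day 29.
Foundation pour has several dependents: framing (must start by day 29); electrical rough-in (must start by day 42). The earliest of those limits is day 29, so foundation pour must start by 29 − 5 = day 24.
So foundation pour can start as early as day 12 and as late as day 24, giving 24 − 12 = 12 days of slack.

12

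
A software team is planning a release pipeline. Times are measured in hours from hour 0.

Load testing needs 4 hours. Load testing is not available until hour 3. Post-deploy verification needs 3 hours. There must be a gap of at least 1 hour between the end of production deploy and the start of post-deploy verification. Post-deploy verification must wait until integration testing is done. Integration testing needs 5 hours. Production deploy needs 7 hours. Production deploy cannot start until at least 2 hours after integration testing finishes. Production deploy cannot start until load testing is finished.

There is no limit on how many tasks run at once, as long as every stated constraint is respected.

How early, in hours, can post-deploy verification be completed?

Load testing waits on its own release at hour 3, so it starts at hour 3 and finishes at 3 + 4 = hour 7.
Integration testing can start immediately at hour 0; it finishes at hour 5.
Production deploy needs all of integration testing (finishes hour 5, plus 2-hour gap → hour 7); load testing (finishes hour 7). That puts its earliest start at hour 7; it finishes at 7 + 7 = hour 14.
For post-deploy verification: production deploy (finishes hour 14, plus 1-hour gap → hour 15); integration testing (finishes hour 5). Taking the maximum gives a start of hour 15, and it finishes at 15 + 3 = hour 18.

18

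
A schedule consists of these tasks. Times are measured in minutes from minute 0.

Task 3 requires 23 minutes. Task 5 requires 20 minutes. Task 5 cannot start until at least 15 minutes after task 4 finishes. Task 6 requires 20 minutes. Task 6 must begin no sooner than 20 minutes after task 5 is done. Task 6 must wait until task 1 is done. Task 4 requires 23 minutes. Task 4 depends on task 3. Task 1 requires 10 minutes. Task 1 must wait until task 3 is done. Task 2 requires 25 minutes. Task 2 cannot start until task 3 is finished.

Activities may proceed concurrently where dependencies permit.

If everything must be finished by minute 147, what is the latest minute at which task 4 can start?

Task 6 must finish by minute 147; it takes 20 minutes, so it must start by 147 − 20 = minute 127.
Task 5 has to be done before task 6 (must start by minute 127, minus 20-minute gap → minute 107). That means finishing by minute 107, i.e. starting by 107 − 20 = minute 87.
Since task 5 (must start by minute 87, minus 15-minute gap → minute 72) depends on it, task 4 must finish by minute 72. Backing off its 23-minute duration gives a latest start of minute 49.

49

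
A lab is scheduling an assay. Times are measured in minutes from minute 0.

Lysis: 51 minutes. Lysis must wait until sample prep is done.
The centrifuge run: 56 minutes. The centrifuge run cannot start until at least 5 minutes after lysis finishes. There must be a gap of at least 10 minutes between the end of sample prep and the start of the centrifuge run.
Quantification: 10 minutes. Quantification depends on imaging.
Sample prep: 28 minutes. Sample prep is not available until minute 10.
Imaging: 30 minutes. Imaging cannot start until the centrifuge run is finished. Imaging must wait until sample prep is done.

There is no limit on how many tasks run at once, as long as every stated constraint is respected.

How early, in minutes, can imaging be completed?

Sample prep waits on its own release at minute 10, so it starts at minute 10 and finishes at 10 + 28 = minute 38.
After sample prep (finishes minute 38), lysis can start at minute 38 and finishes at minute 89.
The centrifuge run has to wait for lysis (finishes minute 89, plus 5-minute gap → minute 94); sample prep (finishes minute 38, plus 10-minute gap → minute 48). The latest of these is minute 94, so the centrifuge run runs minute 94 to 94 + 56 = minute 150.
Imaging needs all of the centrifuge run (finishes minute 150); sample prep (finishes minute 38). That puts its earliest start at minute 150; it finishes at 150 + 30 = minute 180.

180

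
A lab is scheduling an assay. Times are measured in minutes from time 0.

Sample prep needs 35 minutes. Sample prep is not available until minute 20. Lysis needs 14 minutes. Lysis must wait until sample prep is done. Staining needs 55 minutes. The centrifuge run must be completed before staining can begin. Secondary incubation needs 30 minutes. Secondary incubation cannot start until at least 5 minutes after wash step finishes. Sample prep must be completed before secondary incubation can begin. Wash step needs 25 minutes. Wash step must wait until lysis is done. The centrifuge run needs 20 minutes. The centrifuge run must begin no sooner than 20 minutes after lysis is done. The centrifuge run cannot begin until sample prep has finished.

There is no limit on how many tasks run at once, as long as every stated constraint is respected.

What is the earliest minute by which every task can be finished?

Sample prep waits on its own release at minute 20, so it starts at minute 20 and finishes at 20 + 35 = minute 55.
Lysis waits on sample prep (finishes minute 55), so it starts at minute 55 and finishes at 55 + 14 = minute 69.
Wash step waits on lysis (finishes minute 69), so it starts at minute 69 and finishes at 69 + 25 = minute 94.
Secondary incubation needs all of wash step (finishes minute 94, plus 5-minute gap → minute 99); sample prep (finishes minute 55). That puts its earliest start at minute 99; it finishes at 99 + 30 = minute 129.
The centrifuge run cannot start until lysis (finishes minute 69, plus 20-minute gap → minute 89); sample prep (finishes minute 55). The controlling bound is minute 89, so the centrifuge run finishes at 89 + 20 = minute 109.
After the centrifuge run (finishes minute 109), staining can start at minute 109 and finishes at minute 164.
All tasks are finished once the last one completes. Finish times: Sample prep at 55, Lysis at 69, The centrifuge run at 109, Wash step at 94, Staining at 164, Secondary incubation at 129. The latest is minute 164.

164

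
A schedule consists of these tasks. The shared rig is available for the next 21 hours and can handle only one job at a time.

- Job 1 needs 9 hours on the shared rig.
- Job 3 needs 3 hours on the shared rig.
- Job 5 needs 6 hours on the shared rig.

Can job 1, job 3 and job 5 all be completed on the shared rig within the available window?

Running back to back, the jobs need 9 + 3 + 6 = 18 hours on the shared rig.
Since 18 ≤ 21, they fit within the window.

Yes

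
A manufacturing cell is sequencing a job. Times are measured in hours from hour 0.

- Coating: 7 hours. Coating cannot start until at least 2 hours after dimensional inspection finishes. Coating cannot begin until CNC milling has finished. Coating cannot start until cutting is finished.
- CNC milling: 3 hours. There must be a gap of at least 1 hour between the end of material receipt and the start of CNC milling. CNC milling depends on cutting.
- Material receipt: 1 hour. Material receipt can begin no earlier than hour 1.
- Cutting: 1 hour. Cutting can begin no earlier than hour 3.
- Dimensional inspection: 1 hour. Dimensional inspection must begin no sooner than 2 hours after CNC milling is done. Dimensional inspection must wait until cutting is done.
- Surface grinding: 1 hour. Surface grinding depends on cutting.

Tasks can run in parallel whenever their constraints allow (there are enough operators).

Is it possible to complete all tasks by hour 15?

Cutting cannot begin until its own release at hour 3. It runs from hour 3 to 3 + 1 = hour 4.
Surface grinding waits on cutting (finishes hour 4), so it starts at hour 4 and finishes at 4 + 1 = hour 5.
Material receipt waits on its own release at hour 1, so it starts at hour 1 and finishes at 1 + 1 = hour 2.
CNC milling has to wait for material receipt (finishes hour 2, plus 1-hour gap → hour 3); cutting (finishes hour 4). The latest of these is hour 4, so CNC milling runs hour 4 to 4 + 3 = hour 7.
Dimensional inspection has to wait for CNC milling (finishes hour 7, plus 2-hour gap → hour 9); cutting (finishes hour 4). The latest of these is hour 9, so dimensional inspection runs hour 9 to 9 + 1 = hour 10.
Coating cannot start until dimensional inspection (finishes hour 10, plus 2-hour gap → hour 12); CNC milling (finishes hour 7); cutting (finishes hour 4). The controlling bound is hour 12, so coating finishes at 12 + 7 = hour 19.
The earliest everything can be done is hour 19, which is after the deadline of 15, so it is not possible.

No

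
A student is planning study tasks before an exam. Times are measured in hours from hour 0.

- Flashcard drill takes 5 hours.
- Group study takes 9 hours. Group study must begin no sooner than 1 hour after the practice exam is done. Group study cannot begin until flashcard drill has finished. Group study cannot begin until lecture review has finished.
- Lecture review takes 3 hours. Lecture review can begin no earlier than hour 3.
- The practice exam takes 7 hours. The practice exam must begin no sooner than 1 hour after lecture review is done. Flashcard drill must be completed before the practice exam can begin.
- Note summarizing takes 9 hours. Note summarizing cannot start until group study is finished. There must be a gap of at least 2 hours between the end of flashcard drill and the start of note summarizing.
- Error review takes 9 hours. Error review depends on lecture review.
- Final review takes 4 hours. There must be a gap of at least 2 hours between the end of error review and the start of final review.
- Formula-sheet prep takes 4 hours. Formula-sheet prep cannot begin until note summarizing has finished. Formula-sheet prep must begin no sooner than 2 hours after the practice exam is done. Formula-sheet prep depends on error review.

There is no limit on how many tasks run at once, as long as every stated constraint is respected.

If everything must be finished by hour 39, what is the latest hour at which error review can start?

24

To finish by hour 39, formula-sheet prep (duration 4) must start no later than hour 35.
Final review has no dependents, so it just needs to finish by hour 39. Starting by 39 − 4 = hour 35 achieves that.
Error review must finish in time for formula-sheet prep (must start by hour 35); final review (must start by hour 35, minus 2-hour gap → hour 33). The tightest is hour 33, so error review must start by 33 − 9 = hour 24.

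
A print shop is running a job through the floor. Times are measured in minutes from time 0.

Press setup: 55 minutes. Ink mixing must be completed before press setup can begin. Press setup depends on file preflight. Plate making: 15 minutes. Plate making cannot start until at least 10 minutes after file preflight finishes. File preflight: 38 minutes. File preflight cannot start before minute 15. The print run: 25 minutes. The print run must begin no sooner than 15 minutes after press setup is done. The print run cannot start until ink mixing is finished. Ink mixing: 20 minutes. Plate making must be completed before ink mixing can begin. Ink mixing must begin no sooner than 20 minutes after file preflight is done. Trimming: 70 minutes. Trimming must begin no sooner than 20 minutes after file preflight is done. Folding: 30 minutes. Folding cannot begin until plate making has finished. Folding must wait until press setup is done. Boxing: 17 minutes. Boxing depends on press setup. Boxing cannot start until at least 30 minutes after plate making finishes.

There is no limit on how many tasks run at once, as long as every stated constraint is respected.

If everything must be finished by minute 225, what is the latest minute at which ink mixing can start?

To finish by minute 225, the print run (duration 25) must start no later than minute 200.
Folding has no dependents, so it just needs to finish by minute 225. Starting by 225 − 30 = minute 195 achieves that.
Nothing follows boxing; the deadline of minute 225 is its only limit. It must start by 225 − 17 = minute 208.
Press setup feeds the print run (must start by minute 200, minus 15-minute gap → minute 185); folding (must start by minute 195); boxing (must start by minute 208). Taking the minimum, press setup must finish by minute 185 and start by 185 − 55 = minute 130.
Ink mixing has several dependents: press setup (must start by minute 130); the print run (must start by minute 200). The earliest of those limits is minute 130, so ink mixing must start by 130 − 20 = minute 110.

110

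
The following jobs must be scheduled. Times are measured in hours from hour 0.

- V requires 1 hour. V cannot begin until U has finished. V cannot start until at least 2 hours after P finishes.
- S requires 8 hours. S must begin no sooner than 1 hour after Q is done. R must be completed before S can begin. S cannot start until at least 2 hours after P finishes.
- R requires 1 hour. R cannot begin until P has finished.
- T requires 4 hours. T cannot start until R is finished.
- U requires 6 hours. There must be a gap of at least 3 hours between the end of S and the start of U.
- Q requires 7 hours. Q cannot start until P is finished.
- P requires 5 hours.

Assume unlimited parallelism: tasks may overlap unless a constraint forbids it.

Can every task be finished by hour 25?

Nothing blocks P, so it runs from hour 0 to hour 5.
R cannot begin until P (finishes hour 5). It runs from hour 5 to 5 + 1 = hour 6.
T cannot begin until R (finishes hour 6). It runs from hour 6 to 6 + 4 = hour 10.
Q cannot begin until P (finishes hour 5). It runs from hour 5 to 5 + 7 = hour 12.
S needs all of Q (finishes hour 12, plus 1-hour gap → hour 13); R (finishes hour 6); P (finishes hour 5, plus 2-hour gap → hour 7). That puts its earliest start at hour 13; it finishes at 13 + 8 = hour 21.
U waits on S (finishes hour 21, plus 3-hour gap → hour 24), so it starts at hour 24 and finishes at 24 + 6 = hour 30.
V needs all of U (finishes hour 30); P (finishes hour 5, plus 2-hour gap → hour 7). That puts its earliest start at hour 30; it finishes at 30 + 1 = hour 31.
The earliest everything can be done is hour 31, which is after the deadline of 25, so it is not possible.

No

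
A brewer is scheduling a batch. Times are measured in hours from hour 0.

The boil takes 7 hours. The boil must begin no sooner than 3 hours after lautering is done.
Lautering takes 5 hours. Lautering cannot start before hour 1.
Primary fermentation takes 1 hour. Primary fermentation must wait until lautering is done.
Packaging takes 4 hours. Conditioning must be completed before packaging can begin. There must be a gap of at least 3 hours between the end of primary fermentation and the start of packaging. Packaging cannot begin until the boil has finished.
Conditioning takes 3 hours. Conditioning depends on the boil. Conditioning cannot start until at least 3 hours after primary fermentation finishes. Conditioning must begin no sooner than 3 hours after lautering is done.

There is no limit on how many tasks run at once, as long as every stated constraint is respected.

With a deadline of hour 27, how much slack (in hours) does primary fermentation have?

10

After its own release at hour 1, lautering can start at hour 1 and finishes at hour 6.
After lautering (finishes hour 6), primary fermentation can start at hour 6 and finishes at hour 7.

Working backward from the deadline:
To finish by hour 27, packaging (duration 4) must start no later than hour 23.
Since packaging (must start by hour 23) depends on it, conditioning must finish by hour 23. Backing off its 3-hour duration gives a latest start of hour 20.
Primary fermentation feeds conditioning (must start by hour 20, minus 3-hour gap → hour 17); packaging (must start by hour 23, minus 3-hour gap → hour 20). Taking the minimum, primary fermentation must finish by hour 17 and start by 17 − 1 = hour 16.
So primary fermentation can start as early as hour 6 and as late as hour 16, giving 16 − 6 = 10 hours of slack.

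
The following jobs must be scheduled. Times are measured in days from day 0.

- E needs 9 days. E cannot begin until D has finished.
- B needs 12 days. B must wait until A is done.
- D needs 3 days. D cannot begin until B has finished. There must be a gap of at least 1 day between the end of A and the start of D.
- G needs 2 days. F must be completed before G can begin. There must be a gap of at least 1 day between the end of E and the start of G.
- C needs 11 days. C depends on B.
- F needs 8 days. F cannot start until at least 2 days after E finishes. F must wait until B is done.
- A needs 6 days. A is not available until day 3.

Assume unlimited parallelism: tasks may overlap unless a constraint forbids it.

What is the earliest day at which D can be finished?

24

A waits on its own release at day 3, so it starts at day 3 and finishes at 3 + 6 = day 9.
After A (finishes day 9), B can start at day 9 and finishes at day 21.
D has to wait for B (finishes day 21); A (finishes day 9, plus 1-day gap → day 10). The latest of these is day 21, so D runs day 21 to 21 + 3 = day 24.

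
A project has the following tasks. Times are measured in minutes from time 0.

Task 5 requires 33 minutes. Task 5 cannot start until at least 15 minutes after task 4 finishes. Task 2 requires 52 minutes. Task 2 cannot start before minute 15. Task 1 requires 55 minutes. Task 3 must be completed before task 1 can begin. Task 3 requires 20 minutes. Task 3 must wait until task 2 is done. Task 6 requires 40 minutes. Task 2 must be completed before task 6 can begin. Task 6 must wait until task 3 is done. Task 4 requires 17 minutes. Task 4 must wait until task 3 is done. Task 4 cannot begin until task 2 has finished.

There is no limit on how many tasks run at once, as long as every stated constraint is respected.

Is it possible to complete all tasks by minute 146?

No

Task 2 cannot begin until its own release at minute 15. It runs from minute 15 to 15 + 52 = minute 67.
After task 2 (finishes minute 67), task 3 can start at minute 67 and finishes at minute 87.
Task 6 has to wait for task 2 (finishes minute 67); task 3 (finishes minute 87). The latest of these is minute 87, so task 6 runs minute 87 to 87 + 40 = minute 127.
Task 4 cannot start until task 3 (finishes minute 87); task 2 (finishes minute 67). The controlling bound is minute 87, so task 4 finishes at 87 + 17 = minute 104.
Task 5 cannot begin until task 4 (finishes minute 104, plus 15-minute gap → minute 119). It runs from minute 119 to 119 + 33 = minute 152.
Task 1 waits on task 3 (finishes minute 87), so it starts at minute 87 and finishes at 87 + 55 = minute 142.
The earliest everything can be done is minute 152, which is after the deadline of 146, so it is not possible.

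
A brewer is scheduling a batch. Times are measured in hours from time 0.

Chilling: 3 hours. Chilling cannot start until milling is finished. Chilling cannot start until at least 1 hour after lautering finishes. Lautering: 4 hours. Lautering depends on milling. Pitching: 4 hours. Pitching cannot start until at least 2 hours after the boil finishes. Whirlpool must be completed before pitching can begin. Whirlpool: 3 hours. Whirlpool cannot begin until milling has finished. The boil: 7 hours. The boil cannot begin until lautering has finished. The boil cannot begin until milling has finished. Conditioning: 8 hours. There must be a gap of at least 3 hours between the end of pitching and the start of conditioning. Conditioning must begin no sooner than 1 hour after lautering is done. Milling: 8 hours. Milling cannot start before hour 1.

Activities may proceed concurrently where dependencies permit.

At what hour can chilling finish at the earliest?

17

Milling cannot begin until its own release at hour 1. It runs from hour 1 to 1 + 8 = hour 9.
After milling (finishes hour 9), lautering can start at hour 9 and finishes at hour 13.
Chilling has to wait for milling (finishes hour 9); lautering (finishes hour 13, plus 1-hour gap → hour 14). The latest of these is hour 14, so chilling runs hour 14 to 14 + 3 = hour 17.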